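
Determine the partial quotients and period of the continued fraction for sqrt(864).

Write x_i = (sqrt(864) + m_i)/d_i with (m_0, d_0) = (0, 1). a_0 = floor(sqrt(864)) = 29, since 29^2 = 841 <= 864 < 900 = 30^2.
Iterate m_{i+1} = d_i*a_i - m_i, d_{i+1} = (864 - m_{i+1}^2)/d_i, a_{i+1} = floor((a_0 + m_{i+1})/d_{i+1}):
  m_1 = 1*29 - 0 = 29, d_1 = (864 - 29^2)/1 = 23/1 = 23, a_1 = floor((29 + 29)/23) = 2.
  m_2 = 23*2 - 29 = 17, d_2 = (864 - 17^2)/23 = 575/23 = 25, a_2 = floor((29 + 17)/25) = 1.
  m_3 = 25*1 - 17 = 8, d_3 = (864 - 8^2)/25 = 800/25 = 32, a_3 = floor((29 + 8)/32) = 1.
  m_4 = 32*1 - 8 = 24, d_4 = (864 - 24^2)/32 = 288/32 = 9, a_4 = floor((29 + 24)/9) = 5.
  m_5 = 9*5 - 24 = 21, d_5 = (864 - 21^2)/9 = 423/9 = 47, a_5 = floor((29 + 21)/47) = 1.
  m_6 = 47*1 - 21 = 26, d_6 = (864 - 26^2)/47 = 188/47 = 4, a_6 = floor((29 + 26)/4) = 13.
  m_7 = 4*13 - 26 = 26, d_7 = (864 - 26^2)/4 = 188/4 = 47, a_7 = floor((29 + 26)/47) = 1.
  m_8 = 47*1 - 26 = 21, d_8 = (864 - 21^2)/47 = 423/47 = 9, a_8 = floor((29 + 21)/9) = 5.
  m_9 = 9*5 - 21 = 24, d_9 = (864 - 24^2)/9 = 288/9 = 32, a_9 = floor((29 + 24)/32) = 1.
  m_10 = 32*1 - 24 = 8, d_10 = (864 - 8^2)/32 = 800/32 = 25, a_10 = floor((29 + 8)/25) = 1.
  m_11 = 25*1 - 8 = 17, d_11 = (864 - 17^2)/25 = 575/25 = 23, a_11 = floor((29 + 17)/23) = 2.
  m_12 = 23*2 - 17 = 29, d_12 = (864 - 29^2)/23 = 23/23 = 1, a_12 = floor((29 + 29)/1) = 58.
  m_13 = 1*58 - 29 = 29, d_13 = (864 - 29^2)/1 = 23/1 = 23: (m_13, d_13) = (m_1, d_1) = (29, 23), so from here the quotients repeat a_1, ..., a_12; the period length is 12.
Hence the expansion of sqrt(864) is a_0 = 29 followed by the repeating block 2, 1, 1, 5, 1, 13, 1, 5, 1, 1, 2, 58 (period 12).

[29; (2, 1, 1, 5, 1, 13, 1, 5, 1, 1, 2, 58)]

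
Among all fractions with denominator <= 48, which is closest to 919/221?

79/19

Expand x = 919/221 as a continued fraction with the Euclidean algorithm:
  919 = 4*221 + 35, so a_0 = 4.
  221 = 6*35 + 11, so a_1 = 6.
  35 = 3*11 + 2, so a_2 = 3.
  11 = 5*2 + 1, so a_3 = 5.
  2 = 2*1 + 0, so a_4 = 2.
so x = [4; 6, 3, 5, 2].
Convergents (p_i = a_i*p_{i-1} + p_{i-2}, q_i = a_i*q_{i-1} + q_{i-2} with p_{-2}=0, p_{-1}=1, q_{-2}=1, q_{-1}=0), until the denominator exceeds 48:
  i=0: a_0=4, p_0 = 4*1 + 0 = 4, q_0 = 4*0 + 1 = 1.
  i=1: a_1=6, p_1 = 6*4 + 1 = 25, q_1 = 6*1 + 0 = 6.
  i=2: a_2=3, p_2 = 3*25 + 4 = 79, q_2 = 3*6 + 1 = 19.
  i=3: a_3=5, p_3 = 5*79 + 25 = 420, q_3 = 5*19 + 6 = 101.
q_3 = 101 > 48, so the last convergent with denominator <= 48 is p_2/q_2 = 79/19.
The closest fraction with denominator <= 48 is either p_2/q_2 or the intermediate fraction (k*p_2 + p_1)/(k*q_2 + q_1) with the largest k >= 1 whose denominator stays <= 48; these approach x as k grows, and every other convergent or intermediate fraction in range is farther away.
Largest k: floor((48 - q_1)/q_2) = floor((48 - 6)/19) = 2.
That gives (2*79 + 25)/(2*19 + 6) = 183/44.
Compare the errors: |x - 79/19| = |919*19 - 79*221|/(221*19) = 2/4199, and |x - 183/44| = |919*44 - 183*221|/(221*44) = 7/9724.
Cross-multiplying, 2*9724 = 19448 < 29393 = 7*4199, so 2/4199 is smaller: the convergent 79/19 is closer to x than 183/44.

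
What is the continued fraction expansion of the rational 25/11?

[2; 3, 1, 2]

Run the Euclidean algorithm on 25 and 11; the successive quotients are the partial quotients a_0, a_1, ... (each step inverts the fractional part left over by the previous one):
  25 = 2*11 + 3, so a_0 = 2.
  11 = 3*3 + 2, so a_1 = 3.
  3 = 1*2 + 1, so a_2 = 1.
  2 = 2*1 + 0, so a_3 = 2.
The remainder reaches 0 after 4 divisions, so the expansion has 4 partial quotients, read off in order.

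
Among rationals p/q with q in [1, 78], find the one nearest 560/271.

Expand x = 560/271 as a continued fraction with the Euclidean algorithm:
  560 = 2*271 + 18, so a_0 = 2.
  271 = 15*18 + 1, so a_1 = 15.
  18 = 18*1 + 0, so a_2 = 18.
so x = [2; 15, 18].
Convergents (p_i = a_i*p_{i-1} + p_{i-2}, q_i = a_i*q_{i-1} + q_{i-2} with p_{-2}=0, p_{-1}=1, q_{-2}=1, q_{-1}=0), until the denominator exceeds 78:
  i=0: a_0=2, p_0 = 2*1 + 0 = 2, q_0 = 2*0 + 1 = 1.
  i=1: a_1=15, p_1 = 15*2 + 1 = 31, q_1 = 15*1 + 0 = 15.
  i=2: a_2=18, p_2 = 18*31 + 2 = 560, q_2 = 18*15 + 1 = 271.
q_2 = 271 > 78, so the last convergent with denominator <= 78 is p_1/q_1 = 31/15.
The closest fraction with denominator <= 78 is either p_1/q_1 or the intermediate fraction (k*p_1 + p_0)/(k*q_1 + q_0) with the largest k >= 1 whose denominator stays <= 78; these approach x as k grows, and every other convergent or intermediate fraction in range is farther away.
Largest k: floor((78 - q_0)/q_1) = floor((78 - 1)/15) = 5.
That gives (5*31 + 2)/(5*15 + 1) = 157/76.
Compare the errors: |x - 31/15| = |560*15 - 31*271|/(271*15) = 1/4065, and |x - 157/76| = |560*76 - 157*271|/(271*76) = 13/20596.
Cross-multiplying, 1*20596 = 20596 < 52845 = 13*4065, so 1/4065 is smaller: the convergent 31/15 is closer to x than 157/76.

31/15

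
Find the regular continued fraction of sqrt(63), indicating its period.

Write x_i = (sqrt(63) + m_i)/d_i with (m_0, d_0) = (0, 1). a_0 = floor(sqrt(63)) = 7, since 7^2 = 49 <= 63 < 64 = 8^2.
Iterate m_{i+1} = d_i*a_i - m_i, d_{i+1} = (63 - m_{i+1}^2)/d_i, a_{i+1} = floor((a_0 + m_{i+1})/d_{i+1}):
  m_1 = 1*7 - 0 = 7, d_1 = (63 - 7^2)/1 = 14/1 = 14, a_1 = floor((7 + 7)/14) = 1.
  m_2 = 14*1 - 7 = 7, d_2 = (63 - 7^2)/14 = 14/14 = 1, a_2 = floor((7 + 7)/1) = 14.
  m_3 = 1*14 - 7 = 7, d_3 = (63 - 7^2)/1 = 14/1 = 14: (m_3, d_3) = (m_1, d_1) = (7, 14), so from here the quotients repeat a_1, a_2; the period length is 2.
Hence the expansion of sqrt(63) is a_0 = 7 followed by the repeating block 1, 14 (period 2).

[7; (1, 14)]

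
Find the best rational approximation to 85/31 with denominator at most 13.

Expand x = 85/31 as a continued fraction with the Euclidean algorithm:
  85 = 2*31 + 23, so a_0 = 2.
  31 = 1*23 + 8, so a_1 = 1.
  23 = 2*8 + 7, so a_2 = 2.
  8 = 1*7 + 1, so a_3 = 1.
  7 = 7*1 + 0, so a_4 = 7.
so x = [2; 1, 2, 1, 7].
Convergents (p_i = a_i*p_{i-1} + p_{i-2}, q_i = a_i*q_{i-1} + q_{i-2} with p_{-2}=0, p_{-1}=1, q_{-2}=1, q_{-1}=0), until the denominator exceeds 13:
  i=0: a_0=2, p_0 = 2*1 + 0 = 2, q_0 = 2*0 + 1 = 1.
  i=1: a_1=1, p_1 = 1*2 + 1 = 3, q_1 = 1*1 + 0 = 1.
  i=2: a_2=2, p_2 = 2*3 + 2 = 8, q_2 = 2*1 + 1 = 3.
  i=3: a_3=1, p_3 = 1*8 + 3 = 11, q_3 = 1*3 + 1 = 4.
  i=4: a_4=7, p_4 = 7*11 + 8 = 85, q_4 = 7*4 + 3 = 31.
q_4 = 31 > 13, so the last convergent with denominator <= 13 is p_3/q_3 = 11/4.
The closest fraction with denominator <= 13 is either p_3/q_3 or the intermediate fraction (k*p_3 + p_2)/(k*q_3 + q_2) with the largest k >= 1 whose denominator stays <= 13; these approach x as k grows, and every other convergent or intermediate fraction in range is farther away.
Largest k: floor((13 - q_2)/q_3) = floor((13 - 3)/4) = 2.
That gives (2*11 + 8)/(2*4 + 3) = 30/11.
Compare the errors: |x - 11/4| = |85*4 - 11*31|/(31*4) = 1/124, and |x - 30/11| = |85*11 - 30*31|/(31*11) = 5/341.
Cross-multiplying, 1*341 = 341 < 620 = 5*124, so 1/124 is smaller: the convergent 11/4 is closer to x than 30/11.

11/4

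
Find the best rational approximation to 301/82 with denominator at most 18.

Expand x = 301/82 as a continued fraction with the Euclidean algorithm:
  301 = 3*82 + 55, so a_0 = 3.
  82 = 1*55 + 27, so a_1 = 1.
  55 = 2*27 + 1, so a_2 = 2.
  27 = 27*1 + 0, so a_3 = 27.
so x = [3; 1, 2, 27].
Convergents (p_i = a_i*p_{i-1} + p_{i-2}, q_i = a_i*q_{i-1} + q_{i-2} with p_{-2}=0, p_{-1}=1, q_{-2}=1, q_{-1}=0), until the denominator exceeds 18:
  i=0: a_0=3, p_0 = 3*1 + 0 = 3, q_0 = 3*0 + 1 = 1.
  i=1: a_1=1, p_1 = 1*3 + 1 = 4, q_1 = 1*1 + 0 = 1.
  i=2: a_2=2, p_2 = 2*4 + 3 = 11, q_2 = 2*1 + 1 = 3.
  i=3: a_3=27, p_3 = 27*11 + 4 = 301, q_3 = 27*3 + 1 = 82.
q_3 = 82 > 18, so the last convergent with denominator <= 18 is p_2/q_2 = 11/3.
The closest fraction with denominator <= 18 is either p_2/q_2 or the intermediate fraction (k*p_2 + p_1)/(k*q_2 + q_1) with the largest k >= 1 whose denominator stays <= 18; these approach x as k grows, and every other convergent or intermediate fraction in range is farther away.
Largest k: floor((18 - q_1)/q_2) = floor((18 - 1)/3) = 5.
That gives (5*11 + 4)/(5*3 + 1) = 59/16.
Compare the errors: |x - 11/3| = |301*3 - 11*82|/(82*3) = 1/246, and |x - 59/16| = |301*16 - 59*82|/(82*16) = 22/1312.
Cross-multiplying, 1*1312 = 1312 < 5412 = 22*246, so 1/246 is smaller: the convergent 11/3 is closer to x than 59/16.

11/3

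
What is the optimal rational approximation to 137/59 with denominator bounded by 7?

7/3

Expand x = 137/59 as a continued fraction with the Euclidean algorithm:
  137 = 2*59 + 19, so a_0 = 2.
  59 = 3*19 + 2, so a_1 = 3.
  19 = 9*2 + 1, so a_2 = 9.
  2 = 2*1 + 0, so a_3 = 2.
so x = [2; 3, 9, 2].
Convergents (p_i = a_i*p_{i-1} + p_{i-2}, q_i = a_i*q_{i-1} + q_{i-2} with p_{-2}=0, p_{-1}=1, q_{-2}=1, q_{-1}=0), until the denominator exceeds 7:
  i=0: a_0=2, p_0 = 2*1 + 0 = 2, q_0 = 2*0 + 1 = 1.
  i=1: a_1=3, p_1 = 3*2 + 1 = 7, q_1 = 3*1 + 0 = 3.
  i=2: a_2=9, p_2 = 9*7 + 2 = 65, q_2 = 9*3 + 1 = 28.
q_2 = 28 > 7, so the last convergent with denominator <= 7 is p_1/q_1 = 7/3.
The closest fraction with denominator <= 7 is either p_1/q_1 or the intermediate fraction (k*p_1 + p_0)/(k*q_1 + q_0) with the largest k >= 1 whose denominator stays <= 7; these approach x as k grows, and every other convergent or intermediate fraction in range is farther away.
Largest k: floor((7 - q_0)/q_1) = floor((7 - 1)/3) = 2.
That gives (2*7 + 2)/(2*3 + 1) = 16/7.
Compare the errors: |x - 7/3| = |137*3 - 7*59|/(59*3) = 2/177, and |x - 16/7| = |137*7 - 16*59|/(59*7) = 15/413.
Cross-multiplying, 2*413 = 826 < 2655 = 15*177, so 2/177 is smaller: the convergent 7/3 is closer to x than 16/7.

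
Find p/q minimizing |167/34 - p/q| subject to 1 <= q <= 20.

Expand x = 167/34 as a continued fraction with the Euclidean algorithm:
  167 = 4*34 + 31, so a_0 = 4.
  34 = 1*31 + 3, so a_1 = 1.
  31 = 10*3 + 1, so a_2 = 10.
  3 = 3*1 + 0, so a_3 = 3.
so x = [4; 1, 10, 3].
Convergents (p_i = a_i*p_{i-1} + p_{i-2}, q_i = a_i*q_{i-1} + q_{i-2} with p_{-2}=0, p_{-1}=1, q_{-2}=1, q_{-1}=0), until the denominator exceeds 20:
  i=0: a_0=4, p_0 = 4*1 + 0 = 4, q_0 = 4*0 + 1 = 1.
  i=1: a_1=1, p_1 = 1*4 + 1 = 5, q_1 = 1*1 + 0 = 1.
  i=2: a_2=10, p_2 = 10*5 + 4 = 54, q_2 = 10*1 + 1 = 11.
  i=3: a_3=3, p_3 = 3*54 + 5 = 167, q_3 = 3*11 + 1 = 34.
q_3 = 34 > 20, so the last convergent with denominator <= 20 is p_2/q_2 = 54/11.
The closest fraction with denominator <= 20 is either p_2/q_2 or the intermediate fraction (k*p_2 + p_1)/(k*q_2 + q_1) with the largest k >= 1 whose denominator stays <= 20; these approach x as k grows, and every other convergent or intermediate fraction in range is farther away.
Largest k: floor((20 - q_1)/q_2) = floor((20 - 1)/11) = 1.
That gives (1*54 + 5)/(1*11 + 1) = 59/12.
Compare the errors: |x - 54/11| = |167*11 - 54*34|/(34*11) = 1/374, and |x - 59/12| = |167*12 - 59*34|/(34*12) = 2/408.
Cross-multiplying, 1*408 = 408 < 748 = 2*374, so 1/374 is smaller: the convergent 54/11 is closer to x than 59/12.

54/11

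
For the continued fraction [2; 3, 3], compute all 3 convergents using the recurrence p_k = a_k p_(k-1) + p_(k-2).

2/1, 7/3, 23/10

Using the convergent recurrence p_i = a_i*p_{i-1} + p_{i-2}, q_i = a_i*q_{i-1} + q_{i-2} with p_{-2}=0, p_{-1}=1, q_{-2}=1, q_{-1}=0:
  i=0: a_0=2, p_0 = 2*1 + 0 = 2, q_0 = 2*0 + 1 = 1.
  i=1: a_1=3, p_1 = 3*2 + 1 = 7, q_1 = 3*1 + 0 = 3.
  i=2: a_2=3, p_2 = 3*7 + 2 = 23, q_2 = 3*3 + 1 = 10.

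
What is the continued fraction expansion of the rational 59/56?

Run the Euclidean algorithm on 59 and 56; the successive quotients are the partial quotients a_0, a_1, ... (each step inverts the fractional part left over by the previous one):
  59 = 1*56 + 3, so a_0 = 1.
  56 = 18*3 + 2, so a_1 = 18.
  3 = 1*2 + 1, so a_2 = 1.
  2 = 2*1 + 0, so a_3 = 2.
The remainder reaches 0 after 4 divisions, so the expansion has 4 partial quotients, read off in order.

[1; 18, 1, 2]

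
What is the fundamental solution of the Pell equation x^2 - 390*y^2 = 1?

(x, y) = (79, 4)

First expand sqrt(390) as a continued fraction. With x_i = (sqrt(390) + m_i)/d_i and (m_0, d_0) = (0, 1): a_0 = floor(sqrt(390)) = 19, since 19^2 = 361 <= 390 < 400 = 20^2.
Iterate m_{i+1} = d_i*a_i - m_i, d_{i+1} = (390 - m_{i+1}^2)/d_i, a_{i+1} = floor((a_0 + m_{i+1})/d_{i+1}):
  m_1 = 1*19 - 0 = 19, d_1 = (390 - 19^2)/1 = 29/1 = 29, a_1 = floor((19 + 19)/29) = 1.
  m_2 = 29*1 - 19 = 10, d_2 = (390 - 10^2)/29 = 290/29 = 10, a_2 = floor((19 + 10)/10) = 2.
  m_3 = 10*2 - 10 = 10, d_3 = (390 - 10^2)/10 = 290/10 = 29, a_3 = floor((19 + 10)/29) = 1.
  m_4 = 29*1 - 10 = 19, d_4 = (390 - 19^2)/29 = 29/29 = 1, a_4 = floor((19 + 19)/1) = 38.
  m_5 = 1*38 - 19 = 19, d_5 = (390 - 19^2)/1 = 29/1 = 29: (m_5, d_5) = (m_1, d_1) = (19, 29), so from here the quotients repeat a_1, ..., a_4; the period length is 4.
So sqrt(390) = [19; (1, 2, 1, 38)] with period length k = 4.
k is even, so the fundamental solution of x^2 - 390y^2 = 1 is (p_{k-1}, q_{k-1}) = (p_3, q_3); compute convergents through index 3.
Convergents (p_i = a_i*p_{i-1} + p_{i-2}, q_i = a_i*q_{i-1} + q_{i-2} with p_{-2}=0, p_{-1}=1, q_{-2}=1, q_{-1}=0):
  i=0: a_0=19, p_0 = 19*1 + 0 = 19, q_0 = 19*0 + 1 = 1.
  i=1: a_1=1, p_1 = 1*19 + 1 = 20, q_1 = 1*1 + 0 = 1.
  i=2: a_2=2, p_2 = 2*20 + 19 = 59, q_2 = 2*1 + 1 = 3.
  i=3: a_3=1, p_3 = 1*59 + 20 = 79, q_3 = 1*3 + 1 = 4.
Check: 79^2 - 390*4^2 = 6241 - 6240 = 1, so (x, y) = (79, 4) solves the equation, and by the theorem it is the least positive solution.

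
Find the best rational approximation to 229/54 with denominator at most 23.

Expand x = 229/54 as a continued fraction with the Euclidean algorithm:
  229 = 4*54 + 13, so a_0 = 4.
  54 = 4*13 + 2, so a_1 = 4.
  13 = 6*2 + 1, so a_2 = 6.
  2 = 2*1 + 0, so a_3 = 2.
so x = [4; 4, 6, 2].
Convergents (p_i = a_i*p_{i-1} + p_{i-2}, q_i = a_i*q_{i-1} + q_{i-2} with p_{-2}=0, p_{-1}=1, q_{-2}=1, q_{-1}=0), until the denominator exceeds 23:
  i=0: a_0=4, p_0 = 4*1 + 0 = 4, q_0 = 4*0 + 1 = 1.
  i=1: a_1=4, p_1 = 4*4 + 1 = 17, q_1 = 4*1 + 0 = 4.
  i=2: a_2=6, p_2 = 6*17 + 4 = 106, q_2 = 6*4 + 1 = 25.
q_2 = 25 > 23, so the last convergent with denominator <= 23 is p_1/q_1 = 17/4.
The closest fraction with denominator <= 23 is either p_1/q_1 or the intermediate fraction (k*p_1 + p_0)/(k*q_1 + q_0) with the largest k >= 1 whose denominator stays <= 23; these approach x as k grows, and every other convergent or intermediate fraction in range is farther away.
Largest k: floor((23 - q_0)/q_1) = floor((23 - 1)/4) = 5.
That gives (5*17 + 4)/(5*4 + 1) = 89/21.
Compare the errors: |x - 17/4| = |229*4 - 17*54|/(54*4) = 2/216, and |x - 89/21| = |229*21 - 89*54|/(54*21) = 3/1134.
Cross-multiplying, 3*216 = 648 < 2268 = 2*1134, so 3/1134 is smaller: the intermediate fraction 89/21 is closer to x than 17/4.

89/21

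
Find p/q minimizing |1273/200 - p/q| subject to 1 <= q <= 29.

70/11

Expand x = 1273/200 as a continued fraction with the Euclidean algorithm:
  1273 = 6*200 + 73, so a_0 = 6.
  200 = 2*73 + 54, so a_1 = 2.
  73 = 1*54 + 19, so a_2 = 1.
  54 = 2*19 + 16, so a_3 = 2.
  19 = 1*16 + 3, so a_4 = 1.
  16 = 5*3 + 1, so a_5 = 5.
  3 = 3*1 + 0, so a_6 = 3.
so x = [6; 2, 1, 2, 1, 5, 3].
Convergents (p_i = a_i*p_{i-1} + p_{i-2}, q_i = a_i*q_{i-1} + q_{i-2} with p_{-2}=0, p_{-1}=1, q_{-2}=1, q_{-1}=0), until the denominator exceeds 29:
  i=0: a_0=6, p_0 = 6*1 + 0 = 6, q_0 = 6*0 + 1 = 1.
  i=1: a_1=2, p_1 = 2*6 + 1 = 13, q_1 = 2*1 + 0 = 2.
  i=2: a_2=1, p_2 = 1*13 + 6 = 19, q_2 = 1*2 + 1 = 3.
  i=3: a_3=2, p_3 = 2*19 + 13 = 51, q_3 = 2*3 + 2 = 8.
  i=4: a_4=1, p_4 = 1*51 + 19 = 70, q_4 = 1*8 + 3 = 11.
  i=5: a_5=5, p_5 = 5*70 + 51 = 401, q_5 = 5*11 + 8 = 63.
q_5 = 63 > 29, so the last convergent with denominator <= 29 is p_4/q_4 = 70/11.
The closest fraction with denominator <= 29 is either p_4/q_4 or the intermediate fraction (k*p_4 + p_3)/(k*q_4 + q_3) with the largest k >= 1 whose denominator stays <= 29; these approach x as k grows, and every other convergent or intermediate fraction in range is farther away.
Largest k: floor((29 - q_3)/q_4) = floor((29 - 8)/11) = 1.
That gives (1*70 + 51)/(1*11 + 8) = 121/19.
Compare the errors: |x - 70/11| = |1273*11 - 70*200|/(200*11) = 3/2200, and |x - 121/19| = |1273*19 - 121*200|/(200*19) = 13/3800.
Cross-multiplying, 3*3800 = 11400 < 28600 = 13*2200, so 3/2200 is smaller: the convergent 70/11 is closer to x than 121/19.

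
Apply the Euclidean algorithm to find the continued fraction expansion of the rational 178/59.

Run the Euclidean algorithm on 178 and 59; the successive quotients are the partial quotients a_0, a_1, ... (each step inverts the fractional part left over by the previous one):
  178 = 3*59 + 1, so a_0 = 3.
  59 = 59*1 + 0, so a_1 = 59.
The remainder reaches 0 after 2 divisions, so the expansion has 2 partial quotients, read off in order.

[3; 59]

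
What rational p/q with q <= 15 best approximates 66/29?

Expand x = 66/29 as a continued fraction with the Euclidean algorithm:
  66 = 2*29 + 8, so a_0 = 2.
  29 = 3*8 + 5, so a_1 = 3.
  8 = 1*5 + 3, so a_2 = 1.
  5 = 1*3 + 2, so a_3 = 1.
  3 = 1*2 + 1, so a_4 = 1.
  2 = 2*1 + 0, so a_5 = 2.
so x = [2; 3, 1, 1, 1, 2].
Convergents (p_i = a_i*p_{i-1} + p_{i-2}, q_i = a_i*q_{i-1} + q_{i-2} with p_{-2}=0, p_{-1}=1, q_{-2}=1, q_{-1}=0), until the denominator exceeds 15:
  i=0: a_0=2, p_0 = 2*1 + 0 = 2, q_0 = 2*0 + 1 = 1.
  i=1: a_1=3, p_1 = 3*2 + 1 = 7, q_1 = 3*1 + 0 = 3.
  i=2: a_2=1, p_2 = 1*7 + 2 = 9, q_2 = 1*3 + 1 = 4.
  i=3: a_3=1, p_3 = 1*9 + 7 = 16, q_3 = 1*4 + 3 = 7.
  i=4: a_4=1, p_4 = 1*16 + 9 = 25, q_4 = 1*7 + 4 = 11.
  i=5: a_5=2, p_5 = 2*25 + 16 = 66, q_5 = 2*11 + 7 = 29.
q_5 = 29 > 15, so the last convergent with denominator <= 15 is p_4/q_4 = 25/11.
The closest fraction with denominator <= 15 is either p_4/q_4 or the intermediate fraction (k*p_4 + p_3)/(k*q_4 + q_3) with the largest k >= 1 whose denominator stays <= 15; these approach x as k grows, and every other convergent or intermediate fraction in range is farther away.
Largest k: floor((15 - q_3)/q_4) = floor((15 - 7)/11) = 0.
Since k = 0, no intermediate fraction beyond p_4/q_4 has denominator <= 15, so the convergent 25/11 is the closest (its error is |66*11 - 25*29|/(29*11) = 1/319).

25/11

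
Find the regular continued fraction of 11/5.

[2; 5]

Run the Euclidean algorithm on 11 and 5; the successive quotients are the partial quotients a_0, a_1, ... (each step inverts the fractional part left over by the previous one):
  11 = 2*5 + 1, so a_0 = 2.
  5 = 5*1 + 0, so a_1 = 5.
The remainder reaches 0 after 2 divisions, so the expansion has 2 partial quotients, read off in order.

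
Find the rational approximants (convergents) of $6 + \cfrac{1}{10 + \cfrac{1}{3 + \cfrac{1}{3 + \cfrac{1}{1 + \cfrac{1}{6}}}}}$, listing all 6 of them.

Using the convergent recurrence p_i = a_i*p_{i-1} + p_{i-2}, q_i = a_i*q_{i-1} + q_{i-2} with p_{-2}=0, p_{-1}=1, q_{-2}=1, q_{-1}=0:
  i=0: a_0=6, p_0 = 6*1 + 0 = 6, q_0 = 6*0 + 1 = 1.
  i=1: a_1=10, p_1 = 10*6 + 1 = 61, q_1 = 10*1 + 0 = 10.
  i=2: a_2=3, p_2 = 3*61 + 6 = 189, q_2 = 3*10 + 1 = 31.
  i=3: a_3=3, p_3 = 3*189 + 61 = 628, q_3 = 3*31 + 10 = 103.
  i=4: a_4=1, p_4 = 1*628 + 189 = 817, q_4 = 1*103 + 31 = 134.
  i=5: a_5=6, p_5 = 6*817 + 628 = 5530, q_5 = 6*134 + 103 = 907.

6/1, 61/10, 189/31, 628/103, 817/134, 5530/907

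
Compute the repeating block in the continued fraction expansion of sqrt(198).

Write x_i = (sqrt(198) + m_i)/d_i with (m_0, d_0) = (0, 1). a_0 = floor(sqrt(198)) = 14, since 14^2 = 196 <= 198 < 225 = 15^2.
Iterate m_{i+1} = d_i*a_i - m_i, d_{i+1} = (198 - m_{i+1}^2)/d_i, a_{i+1} = floor((a_0 + m_{i+1})/d_{i+1}):
  m_1 = 1*14 - 0 = 14, d_1 = (198 - 14^2)/1 = 2/1 = 2, a_1 = floor((14 + 14)/2) = 14.
  m_2 = 2*14 - 14 = 14, d_2 = (198 - 14^2)/2 = 2/2 = 1, a_2 = floor((14 + 14)/1) = 28.
  m_3 = 1*28 - 14 = 14, d_3 = (198 - 14^2)/1 = 2/1 = 2: (m_3, d_3) = (m_1, d_1) = (14, 2), so from here the quotients repeat a_1, a_2; the period length is 2.
Hence the expansion of sqrt(198) is a_0 = 14 followed by the repeating block 14, 28 (period 2).

[14; (14, 28)]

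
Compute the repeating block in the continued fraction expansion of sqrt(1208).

[34; (1, 3, 9, 1, 2, 8, 2, 1, 9, 3, 1, 68)]

Write x_i = (sqrt(1208) + m_i)/d_i with (m_0, d_0) = (0, 1). a_0 = floor(sqrt(1208)) = 34, since 34^2 = 1156 <= 1208 < 1225 = 35^2.
Iterate m_{i+1} = d_i*a_i - m_i, d_{i+1} = (1208 - m_{i+1}^2)/d_i, a_{i+1} = floor((a_0 + m_{i+1})/d_{i+1}):
  m_1 = 1*34 - 0 = 34, d_1 = (1208 - 34^2)/1 = 52/1 = 52, a_1 = floor((34 + 34)/52) = 1.
  m_2 = 52*1 - 34 = 18, d_2 = (1208 - 18^2)/52 = 884/52 = 17, a_2 = floor((34 + 18)/17) = 3.
  m_3 = 17*3 - 18 = 33, d_3 = (1208 - 33^2)/17 = 119/17 = 7, a_3 = floor((34 + 33)/7) = 9.
  m_4 = 7*9 - 33 = 30, d_4 = (1208 - 30^2)/7 = 308/7 = 44, a_4 = floor((34 + 30)/44) = 1.
  m_5 = 44*1 - 30 = 14, d_5 = (1208 - 14^2)/44 = 1012/44 = 23, a_5 = floor((34 + 14)/23) = 2.
  m_6 = 23*2 - 14 = 32, d_6 = (1208 - 32^2)/23 = 184/23 = 8, a_6 = floor((34 + 32)/8) = 8.
  m_7 = 8*8 - 32 = 32, d_7 = (1208 - 32^2)/8 = 184/8 = 23, a_7 = floor((34 + 32)/23) = 2.
  m_8 = 23*2 - 32 = 14, d_8 = (1208 - 14^2)/23 = 1012/23 = 44, a_8 = floor((34 + 14)/44) = 1.
  m_9 = 44*1 - 14 = 30, d_9 = (1208 - 30^2)/44 = 308/44 = 7, a_9 = floor((34 + 30)/7) = 9.
  m_10 = 7*9 - 30 = 33, d_10 = (1208 - 33^2)/7 = 119/7 = 17, a_10 = floor((34 + 33)/17) = 3.
  m_11 = 17*3 - 33 = 18, d_11 = (1208 - 18^2)/17 = 884/17 = 52, a_11 = floor((34 + 18)/52) = 1.
  m_12 = 52*1 - 18 = 34, d_12 = (1208 - 34^2)/52 = 52/52 = 1, a_12 = floor((34 + 34)/1) = 68.
  m_13 = 1*68 - 34 = 34, d_13 = (1208 - 34^2)/1 = 52/1 = 52: (m_13, d_13) = (m_1, d_1) = (34, 52), so from here the quotients repeat a_1, ..., a_12; the period length is 12.
Hence the expansion of sqrt(1208) is a_0 = 34 followed by the repeating block 1, 3, 9, 1, 2, 8, 2, 1, 9, 3, 1, 68 (period 12).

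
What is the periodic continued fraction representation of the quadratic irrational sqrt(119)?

Write x_i = (sqrt(119) + m_i)/d_i with (m_0, d_0) = (0, 1). a_0 = floor(sqrt(119)) = 10, since 10^2 = 100 <= 119 < 121 = 11^2.
Iterate m_{i+1} = d_i*a_i - m_i, d_{i+1} = (119 - m_{i+1}^2)/d_i, a_{i+1} = floor((a_0 + m_{i+1})/d_{i+1}):
  m_1 = 1*10 - 0 = 10, d_1 = (119 - 10^2)/1 = 19/1 = 19, a_1 = floor((10 + 10)/19) = 1.
  m_2 = 19*1 - 10 = 9, d_2 = (119 - 9^2)/19 = 38/19 = 2, a_2 = floor((10 + 9)/2) = 9.
  m_3 = 2*9 - 9 = 9, d_3 = (119 - 9^2)/2 = 38/2 = 19, a_3 = floor((10 + 9)/19) = 1.
  m_4 = 19*1 - 9 = 10, d_4 = (119 - 10^2)/19 = 19/19 = 1, a_4 = floor((10 + 10)/1) = 20.
  m_5 = 1*20 - 10 = 10, d_5 = (119 - 10^2)/1 = 19/1 = 19: (m_5, d_5) = (m_1, d_1) = (10, 19), so from here the quotients repeat a_1, ..., a_4; the period length is 4.
Hence the expansion of sqrt(119) is a_0 = 10 followed by the repeating block 1, 9, 1, 20 (period 4).

[10; (1, 9, 1, 20)]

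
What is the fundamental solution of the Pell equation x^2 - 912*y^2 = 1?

First expand sqrt(912) as a continued fraction. With x_i = (sqrt(912) + m_i)/d_i and (m_0, d_0) = (0, 1): a_0 = floor(sqrt(912)) = 30, since 30^2 = 900 <= 912 < 961 = 31^2.
Iterate m_{i+1} = d_i*a_i - m_i, d_{i+1} = (912 - m_{i+1}^2)/d_i, a_{i+1} = floor((a_0 + m_{i+1})/d_{i+1}):
  m_1 = 1*30 - 0 = 30, d_1 = (912 - 30^2)/1 = 12/1 = 12, a_1 = floor((30 + 30)/12) = 5.
  m_2 = 12*5 - 30 = 30, d_2 = (912 - 30^2)/12 = 12/12 = 1, a_2 = floor((30 + 30)/1) = 60.
  m_3 = 1*60 - 30 = 30, d_3 = (912 - 30^2)/1 = 12/1 = 12: (m_3, d_3) = (m_1, d_1) = (30, 12), so from here the quotients repeat a_1, a_2; the period length is 2.
So sqrt(912) = [30; (5, 60)] with period length k = 2.
k is even, so the fundamental solution of x^2 - 912y^2 = 1 is (p_{k-1}, q_{k-1}) = (p_1, q_1); compute convergents through index 1.
Convergents (p_i = a_i*p_{i-1} + p_{i-2}, q_i = a_i*q_{i-1} + q_{i-2} with p_{-2}=0, p_{-1}=1, q_{-2}=1, q_{-1}=0):
  i=0: a_0=30, p_0 = 30*1 + 0 = 30, q_0 = 30*0 + 1 = 1.
  i=1: a_1=5, p_1 = 5*30 + 1 = 151, q_1 = 5*1 + 0 = 5.
Check: 151^2 - 912*5^2 = 22801 - 22800 = 1, so (x, y) = (151, 5) solves the equation, and by the theorem it is the least positive solution.

(x, y) = (151, 5)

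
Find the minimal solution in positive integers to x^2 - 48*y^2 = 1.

First expand sqrt(48) as a continued fraction. With x_i = (sqrt(48) + m_i)/d_i and (m_0, d_0) = (0, 1): a_0 = floor(sqrt(48)) = 6, since 6^2 = 36 <= 48 < 49 = 7^2.
Iterate m_{i+1} = d_i*a_i - m_i, d_{i+1} = (48 - m_{i+1}^2)/d_i, a_{i+1} = floor((a_0 + m_{i+1})/d_{i+1}):
  m_1 = 1*6 - 0 = 6, d_1 = (48 - 6^2)/1 = 12/1 = 12, a_1 = floor((6 + 6)/12) = 1.
  m_2 = 12*1 - 6 = 6, d_2 = (48 - 6^2)/12 = 12/12 = 1, a_2 = floor((6 + 6)/1) = 12.
  m_3 = 1*12 - 6 = 6, d_3 = (48 - 6^2)/1 = 12/1 = 12: (m_3, d_3) = (m_1, d_1) = (6, 12), so from here the quotients repeat a_1, a_2; the period length is 2.
So sqrt(48) = [6; (1, 12)] with period length k = 2.
k is even, so the fundamental solution of x^2 - 48y^2 = 1 is (p_{k-1}, q_{k-1}) = (p_1, q_1); compute convergents through index 1.
Convergents (p_i = a_i*p_{i-1} + p_{i-2}, q_i = a_i*q_{i-1} + q_{i-2} with p_{-2}=0, p_{-1}=1, q_{-2}=1, q_{-1}=0):
  i=0: a_0=6, p_0 = 6*1 + 0 = 6, q_0 = 6*0 + 1 = 1.
  i=1: a_1=1, p_1 = 1*6 + 1 = 7, q_1 = 1*1 + 0 = 1.
Check: 7^2 - 48*1^2 = 49 - 48 = 1, so (x, y) = (7, 1) solves the equation, and by the theorem it is the least positive solution.

(x, y) = (7, 1)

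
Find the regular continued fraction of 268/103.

Run the Euclidean algorithm on 268 and 103; the successive quotients are the partial quotients a_0, a_1, ... (each step inverts the fractional part left over by the previous one):
  268 = 2*103 + 62, so a_0 = 2.
  103 = 1*62 + 41, so a_1 = 1.
  62 = 1*41 + 21, so a_2 = 1.
  41 = 1*21 + 20, so a_3 = 1.
  21 = 1*20 + 1, so a_4 = 1.
  20 = 20*1 + 0, so a_5 = 20.
The remainder reaches 0 after 6 divisions, so the expansion has 6 partial quotients, read off in order.

[2; 1, 1, 1, 1, 20]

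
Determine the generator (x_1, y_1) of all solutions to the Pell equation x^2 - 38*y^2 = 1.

First expand sqrt(38) as a continued fraction. With x_i = (sqrt(38) + m_i)/d_i and (m_0, d_0) = (0, 1): a_0 = floor(sqrt(38)) = 6, since 6^2 = 36 <= 38 < 49 = 7^2.
Iterate m_{i+1} = d_i*a_i - m_i, d_{i+1} = (38 - m_{i+1}^2)/d_i, a_{i+1} = floor((a_0 + m_{i+1})/d_{i+1}):
  m_1 = 1*6 - 0 = 6, d_1 = (38 - 6^2)/1 = 2/1 = 2, a_1 = floor((6 + 6)/2) = 6.
  m_2 = 2*6 - 6 = 6, d_2 = (38 - 6^2)/2 = 2/2 = 1, a_2 = floor((6 + 6)/1) = 12.
  m_3 = 1*12 - 6 = 6, d_3 = (38 - 6^2)/1 = 2/1 = 2: (m_3, d_3) = (m_1, d_1) = (6, 2), so from here the quotients repeat a_1, a_2; the period length is 2.
So sqrt(38) = [6; (6, 12)] with period length k = 2.
k is even, so the fundamental solution of x^2 - 38y^2 = 1 is (p_{k-1}, q_{k-1}) = (p_1, q_1); compute convergents through index 1.
Convergents (p_i = a_i*p_{i-1} + p_{i-2}, q_i = a_i*q_{i-1} + q_{i-2} with p_{-2}=0, p_{-1}=1, q_{-2}=1, q_{-1}=0):
  i=0: a_0=6, p_0 = 6*1 + 0 = 6, q_0 = 6*0 + 1 = 1.
  i=1: a_1=6, p_1 = 6*6 + 1 = 37, q_1 = 6*1 + 0 = 6.
Check: 37^2 - 38*6^2 = 1369 - 1368 = 1, so (x, y) = (37, 6) solves the equation, and by the theorem it is the least positive solution.

(x, y) = (37, 6)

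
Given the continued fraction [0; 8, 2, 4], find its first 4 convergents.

Using the convergent recurrence p_i = a_i*p_{i-1} + p_{i-2}, q_i = a_i*q_{i-1} + q_{i-2} with p_{-2}=0, p_{-1}=1, q_{-2}=1, q_{-1}=0:
  i=0: a_0=0, p_0 = 0*1 + 0 = 0, q_0 = 0*0 + 1 = 1.
  i=1: a_1=8, p_1 = 8*0 + 1 = 1, q_1 = 8*1 + 0 = 8.
  i=2: a_2=2, p_2 = 2*1 + 0 = 2, q_2 = 2*8 + 1 = 17.
  i=3: a_3=4, p_3 = 4*2 + 1 = 9, q_3 = 4*17 + 8 = 76.

0/1, 1/8, 2/17, 9/76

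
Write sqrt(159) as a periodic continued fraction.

Write x_i = (sqrt(159) + m_i)/d_i with (m_0, d_0) = (0, 1). a_0 = floor(sqrt(159)) = 12, since 12^2 = 144 <= 159 < 169 = 13^2.
Iterate m_{i+1} = d_i*a_i - m_i, d_{i+1} = (159 - m_{i+1}^2)/d_i, a_{i+1} = floor((a_0 + m_{i+1})/d_{i+1}):
  m_1 = 1*12 - 0 = 12, d_1 = (159 - 12^2)/1 = 15/1 = 15, a_1 = floor((12 + 12)/15) = 1.
  m_2 = 15*1 - 12 = 3, d_2 = (159 - 3^2)/15 = 150/15 = 10, a_2 = floor((12 + 3)/10) = 1.
  m_3 = 10*1 - 3 = 7, d_3 = (159 - 7^2)/10 = 110/10 = 11, a_3 = floor((12 + 7)/11) = 1.
  m_4 = 11*1 - 7 = 4, d_4 = (159 - 4^2)/11 = 143/11 = 13, a_4 = floor((12 + 4)/13) = 1.
  m_5 = 13*1 - 4 = 9, d_5 = (159 - 9^2)/13 = 78/13 = 6, a_5 = floor((12 + 9)/6) = 3.
  m_6 = 6*3 - 9 = 9, d_6 = (159 - 9^2)/6 = 78/6 = 13, a_6 = floor((12 + 9)/13) = 1.
  m_7 = 13*1 - 9 = 4, d_7 = (159 - 4^2)/13 = 143/13 = 11, a_7 = floor((12 + 4)/11) = 1.
  m_8 = 11*1 - 4 = 7, d_8 = (159 - 7^2)/11 = 110/11 = 10, a_8 = floor((12 + 7)/10) = 1.
  m_9 = 10*1 - 7 = 3, d_9 = (159 - 3^2)/10 = 150/10 = 15, a_9 = floor((12 + 3)/15) = 1.
  m_10 = 15*1 - 3 = 12, d_10 = (159 - 12^2)/15 = 15/15 = 1, a_10 = floor((12 + 12)/1) = 24.
  m_11 = 1*24 - 12 = 12, d_11 = (159 - 12^2)/1 = 15/1 = 15: (m_11, d_11) = (m_1, d_1) = (12, 15), so from here the quotients repeat a_1, ..., a_10; the period length is 10.
Hence the expansion of sqrt(159) is a_0 = 12 followed by the repeating block 1, 1, 1, 1, 3, 1, 1, 1, 1, 24 (period 10).

[12; (1, 1, 1, 1, 3, 1, 1, 1, 1, 24)]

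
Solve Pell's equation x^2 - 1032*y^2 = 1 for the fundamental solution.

First expand sqrt(1032) as a continued fraction. With x_i = (sqrt(1032) + m_i)/d_i and (m_0, d_0) = (0, 1): a_0 = floor(sqrt(1032)) = 32, since 32^2 = 1024 <= 1032 < 1089 = 33^2.
Iterate m_{i+1} = d_i*a_i - m_i, d_{i+1} = (1032 - m_{i+1}^2)/d_i, a_{i+1} = floor((a_0 + m_{i+1})/d_{i+1}):
  m_1 = 1*32 - 0 = 32, d_1 = (1032 - 32^2)/1 = 8/1 = 8, a_1 = floor((32 + 32)/8) = 8.
  m_2 = 8*8 - 32 = 32, d_2 = (1032 - 32^2)/8 = 8/8 = 1, a_2 = floor((32 + 32)/1) = 64.
  m_3 = 1*64 - 32 = 32, d_3 = (1032 - 32^2)/1 = 8/1 = 8: (m_3, d_3) = (m_1, d_1) = (32, 8), so from here the quotients repeat a_1, a_2; the period length is 2.
So sqrt(1032) = [32; (8, 64)] with period length k = 2.
k is even, so the fundamental solution of x^2 - 1032y^2 = 1 is (p_{k-1}, q_{k-1}) = (p_1, q_1); compute convergents through index 1.
Convergents (p_i = a_i*p_{i-1} + p_{i-2}, q_i = a_i*q_{i-1} + q_{i-2} with p_{-2}=0, p_{-1}=1, q_{-2}=1, q_{-1}=0):
  i=0: a_0=32, p_0 = 32*1 + 0 = 32, q_0 = 32*0 + 1 = 1.
  i=1: a_1=8, p_1 = 8*32 + 1 = 257, q_1 = 8*1 + 0 = 8.
Check: 257^2 - 1032*8^2 = 66049 - 66048 = 1, so (x, y) = (257, 8) solves the equation, and by the theorem it is the least positive solution.

(x, y) = (257, 8)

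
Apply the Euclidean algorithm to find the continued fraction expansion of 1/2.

Run the Euclidean algorithm on 1 and 2; the successive quotients are the partial quotients a_0, a_1, ... (each step inverts the fractional part left over by the previous one):
  1 = 0*2 + 1, so a_0 = 0.
  2 = 2*1 + 0, so a_1 = 2.
The remainder reaches 0 after 2 divisions, so the expansion has 2 partial quotients, read off in order.

[0; 2]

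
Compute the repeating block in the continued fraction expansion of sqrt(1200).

[34; (1, 1, 1, 3, 1, 1, 1, 68)]

Write x_i = (sqrt(1200) + m_i)/d_i with (m_0, d_0) = (0, 1). a_0 = floor(sqrt(1200)) = 34, since 34^2 = 1156 <= 1200 < 1225 = 35^2.
Iterate m_{i+1} = d_i*a_i - m_i, d_{i+1} = (1200 - m_{i+1}^2)/d_i, a_{i+1} = floor((a_0 + m_{i+1})/d_{i+1}):
  m_1 = 1*34 - 0 = 34, d_1 = (1200 - 34^2)/1 = 44/1 = 44, a_1 = floor((34 + 34)/44) = 1.
  m_2 = 44*1 - 34 = 10, d_2 = (1200 - 10^2)/44 = 1100/44 = 25, a_2 = floor((34 + 10)/25) = 1.
  m_3 = 25*1 - 10 = 15, d_3 = (1200 - 15^2)/25 = 975/25 = 39, a_3 = floor((34 + 15)/39) = 1.
  m_4 = 39*1 - 15 = 24, d_4 = (1200 - 24^2)/39 = 624/39 = 16, a_4 = floor((34 + 24)/16) = 3.
  m_5 = 16*3 - 24 = 24, d_5 = (1200 - 24^2)/16 = 624/16 = 39, a_5 = floor((34 + 24)/39) = 1.
  m_6 = 39*1 - 24 = 15, d_6 = (1200 - 15^2)/39 = 975/39 = 25, a_6 = floor((34 + 15)/25) = 1.
  m_7 = 25*1 - 15 = 10, d_7 = (1200 - 10^2)/25 = 1100/25 = 44, a_7 = floor((34 + 10)/44) = 1.
  m_8 = 44*1 - 10 = 34, d_8 = (1200 - 34^2)/44 = 44/44 = 1, a_8 = floor((34 + 34)/1) = 68.
  m_9 = 1*68 - 34 = 34, d_9 = (1200 - 34^2)/1 = 44/1 = 44: (m_9, d_9) = (m_1, d_1) = (34, 44), so from here the quotients repeat a_1, ..., a_8; the period length is 8.
Hence the expansion of sqrt(1200) is a_0 = 34 followed by the repeating block 1, 1, 1, 3, 1, 1, 1, 68 (period 8).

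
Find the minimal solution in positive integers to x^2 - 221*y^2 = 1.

(x, y) = (1665, 112)

First expand sqrt(221) as a continued fraction. With x_i = (sqrt(221) + m_i)/d_i and (m_0, d_0) = (0, 1): a_0 = floor(sqrt(221)) = 14, since 14^2 = 196 <= 221 < 225 = 15^2.
Iterate m_{i+1} = d_i*a_i - m_i, d_{i+1} = (221 - m_{i+1}^2)/d_i, a_{i+1} = floor((a_0 + m_{i+1})/d_{i+1}):
  m_1 = 1*14 - 0 = 14, d_1 = (221 - 14^2)/1 = 25/1 = 25, a_1 = floor((14 + 14)/25) = 1.
  m_2 = 25*1 - 14 = 11, d_2 = (221 - 11^2)/25 = 100/25 = 4, a_2 = floor((14 + 11)/4) = 6.
  m_3 = 4*6 - 11 = 13, d_3 = (221 - 13^2)/4 = 52/4 = 13, a_3 = floor((14 + 13)/13) = 2.
  m_4 = 13*2 - 13 = 13, d_4 = (221 - 13^2)/13 = 52/13 = 4, a_4 = floor((14 + 13)/4) = 6.
  m_5 = 4*6 - 13 = 11, d_5 = (221 - 11^2)/4 = 100/4 = 25, a_5 = floor((14 + 11)/25) = 1.
  m_6 = 25*1 - 11 = 14, d_6 = (221 - 14^2)/25 = 25/25 = 1, a_6 = floor((14 + 14)/1) = 28.
  m_7 = 1*28 - 14 = 14, d_7 = (221 - 14^2)/1 = 25/1 = 25: (m_7, d_7) = (m_1, d_1) = (14, 25), so from here the quotients repeat a_1, ..., a_6; the period length is 6.
So sqrt(221) = [14; (1, 6, 2, 6, 1, 28)] with period length k = 6.
k is even, so the fundamental solution of x^2 - 221y^2 = 1 is (p_{k-1}, q_{k-1}) = (p_5, q_5); compute convergents through index 5.
Convergents (p_i = a_i*p_{i-1} + p_{i-2}, q_i = a_i*q_{i-1} + q_{i-2} with p_{-2}=0, p_{-1}=1, q_{-2}=1, q_{-1}=0):
  i=0: a_0=14, p_0 = 14*1 + 0 = 14, q_0 = 14*0 + 1 = 1.
  i=1: a_1=1, p_1 = 1*14 + 1 = 15, q_1 = 1*1 + 0 = 1.
  i=2: a_2=6, p_2 = 6*15 + 14 = 104, q_2 = 6*1 + 1 = 7.
  i=3: a_3=2, p_3 = 2*104 + 15 = 223, q_3 = 2*7 + 1 = 15.
  i=4: a_4=6, p_4 = 6*223 + 104 = 1442, q_4 = 6*15 + 7 = 97.
  i=5: a_5=1, p_5 = 1*1442 + 223 = 1665, q_5 = 1*97 + 15 = 112.
Check: 1665^2 - 221*112^2 = 2772225 - 2772224 = 1, so (x, y) = (1665, 112) solves the equation, and by the theorem it is the least positive solution.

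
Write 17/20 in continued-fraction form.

Run the Euclidean algorithm on 17 and 20; the successive quotients are the partial quotients a_0, a_1, ... (each step inverts the fractional part left over by the previous one):
  17 = 0*20 + 17, so a_0 = 0.
  20 = 1*17 + 3, so a_1 = 1.
  17 = 5*3 + 2, so a_2 = 5.
  3 = 1*2 + 1, so a_3 = 1.
  2 = 2*1 + 0, so a_4 = 2.
The remainder reaches 0 after 5 divisions, so the expansion has 5 partial quotients, read off in order.

[0; 1, 5, 1, 2]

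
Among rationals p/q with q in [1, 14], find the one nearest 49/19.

31/12

Expand x = 49/19 as a continued fraction with the Euclidean algorithm:
  49 = 2*19 + 11, so a_0 = 2.
  19 = 1*11 + 8, so a_1 = 1.
  11 = 1*8 + 3, so a_2 = 1.
  8 = 2*3 + 2, so a_3 = 2.
  3 = 1*2 + 1, so a_4 = 1.
  2 = 2*1 + 0, so a_5 = 2.
so x = [2; 1, 1, 2, 1, 2].
Convergents (p_i = a_i*p_{i-1} + p_{i-2}, q_i = a_i*q_{i-1} + q_{i-2} with p_{-2}=0, p_{-1}=1, q_{-2}=1, q_{-1}=0), until the denominator exceeds 14:
  i=0: a_0=2, p_0 = 2*1 + 0 = 2, q_0 = 2*0 + 1 = 1.
  i=1: a_1=1, p_1 = 1*2 + 1 = 3, q_1 = 1*1 + 0 = 1.
  i=2: a_2=1, p_2 = 1*3 + 2 = 5, q_2 = 1*1 + 1 = 2.
  i=3: a_3=2, p_3 = 2*5 + 3 = 13, q_3 = 2*2 + 1 = 5.
  i=4: a_4=1, p_4 = 1*13 + 5 = 18, q_4 = 1*5 + 2 = 7.
  i=5: a_5=2, p_5 = 2*18 + 13 = 49, q_5 = 2*7 + 5 = 19.
q_5 = 19 > 14, so the last convergent with denominator <= 14 is p_4/q_4 = 18/7.
The closest fraction with denominator <= 14 is either p_4/q_4 or the intermediate fraction (k*p_4 + p_3)/(k*q_4 + q_3) with the largest k >= 1 whose denominator stays <= 14; these approach x as k grows, and every other convergent or intermediate fraction in range is farther away.
Largest k: floor((14 - q_3)/q_4) = floor((14 - 5)/7) = 1.
That gives (1*18 + 13)/(1*7 + 5) = 31/12.
Compare the errors: |x - 18/7| = |49*7 - 18*19|/(19*7) = 1/133, and |x - 31/12| = |49*12 - 31*19|/(19*12) = 1/228.
Cross-multiplying, 1*133 = 133 < 228 = 1*228, so 1/228 is smaller: the intermediate fraction 31/12 is closer to x than 18/7.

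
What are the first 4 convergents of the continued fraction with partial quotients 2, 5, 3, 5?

2/1, 11/5, 35/16, 186/85

Using the convergent recurrence p_i = a_i*p_{i-1} + p_{i-2}, q_i = a_i*q_{i-1} + q_{i-2} with p_{-2}=0, p_{-1}=1, q_{-2}=1, q_{-1}=0:
  i=0: a_0=2, p_0 = 2*1 + 0 = 2, q_0 = 2*0 + 1 = 1.
  i=1: a_1=5, p_1 = 5*2 + 1 = 11, q_1 = 5*1 + 0 = 5.
  i=2: a_2=3, p_2 = 3*11 + 2 = 35, q_2 = 3*5 + 1 = 16.
  i=3: a_3=5, p_3 = 5*35 + 11 = 186, q_3 = 5*16 + 5 = 85.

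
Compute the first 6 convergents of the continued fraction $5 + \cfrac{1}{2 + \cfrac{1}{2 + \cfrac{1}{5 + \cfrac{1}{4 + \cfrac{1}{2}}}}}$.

Using the convergent recurrence p_i = a_i*p_{i-1} + p_{i-2}, q_i = a_i*q_{i-1} + q_{i-2} with p_{-2}=0, p_{-1}=1, q_{-2}=1, q_{-1}=0:
  i=0: a_0=5, p_0 = 5*1 + 0 = 5, q_0 = 5*0 + 1 = 1.
  i=1: a_1=2, p_1 = 2*5 + 1 = 11, q_1 = 2*1 + 0 = 2.
  i=2: a_2=2, p_2 = 2*11 + 5 = 27, q_2 = 2*2 + 1 = 5.
  i=3: a_3=5, p_3 = 5*27 + 11 = 146, q_3 = 5*5 + 2 = 27.
  i=4: a_4=4, p_4 = 4*146 + 27 = 611, q_4 = 4*27 + 5 = 113.
  i=5: a_5=2, p_5 = 2*611 + 146 = 1368, q_5 = 2*113 + 27 = 253.

5/1, 11/2, 27/5, 146/27, 611/113, 1368/253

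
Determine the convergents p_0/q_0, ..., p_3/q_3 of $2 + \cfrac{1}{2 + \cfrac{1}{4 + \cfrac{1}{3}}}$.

2/1, 5/2, 22/9, 71/29

Using the convergent recurrence p_i = a_i*p_{i-1} + p_{i-2}, q_i = a_i*q_{i-1} + q_{i-2} with p_{-2}=0, p_{-1}=1, q_{-2}=1, q_{-1}=0:
  i=0: a_0=2, p_0 = 2*1 + 0 = 2, q_0 = 2*0 + 1 = 1.
  i=1: a_1=2, p_1 = 2*2 + 1 = 5, q_1 = 2*1 + 0 = 2.
  i=2: a_2=4, p_2 = 4*5 + 2 = 22, q_2 = 4*2 + 1 = 9.
  i=3: a_3=3, p_3 = 3*22 + 5 = 71, q_3 = 3*9 + 2 = 29.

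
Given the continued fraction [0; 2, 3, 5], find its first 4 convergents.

0/1, 1/2, 3/7, 16/37

Using the convergent recurrence p_i = a_i*p_{i-1} + p_{i-2}, q_i = a_i*q_{i-1} + q_{i-2} with p_{-2}=0, p_{-1}=1, q_{-2}=1, q_{-1}=0:
  i=0: a_0=0, p_0 = 0*1 + 0 = 0, q_0 = 0*0 + 1 = 1.
  i=1: a_1=2, p_1 = 2*0 + 1 = 1, q_1 = 2*1 + 0 = 2.
  i=2: a_2=3, p_2 = 3*1 + 0 = 3, q_2 = 3*2 + 1 = 7.
  i=3: a_3=5, p_3 = 5*3 + 1 = 16, q_3 = 5*7 + 2 = 37.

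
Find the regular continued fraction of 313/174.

[1; 1, 3, 1, 34]

Run the Euclidean algorithm on 313 and 174; the successive quotients are the partial quotients a_0, a_1, ... (each step inverts the fractional part left over by the previous one):
  313 = 1*174 + 139, so a_0 = 1.
  174 = 1*139 + 35, so a_1 = 1.
  139 = 3*35 + 34, so a_2 = 3.
  35 = 1*34 + 1, so a_3 = 1.
  34 = 34*1 + 0, so a_4 = 34.
The remainder reaches 0 after 5 divisions, so the expansion has 5 partial quotients, read off in order.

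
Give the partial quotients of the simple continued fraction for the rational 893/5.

[178; 1, 1, 2]

Run the Euclidean algorithm on 893 and 5; the successive quotients are the partial quotients a_0, a_1, ... (each step inverts the fractional part left over by the previous one):
  893 = 178*5 + 3, so a_0 = 178.
  5 = 1*3 + 2, so a_1 = 1.
  3 = 1*2 + 1, so a_2 = 1.
  2 = 2*1 + 0, so a_3 = 2.
The remainder reaches 0 after 4 divisions, so the expansion has 4 partial quotients, read off in order.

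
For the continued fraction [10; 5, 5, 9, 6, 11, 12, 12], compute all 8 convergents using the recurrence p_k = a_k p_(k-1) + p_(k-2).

Using the convergent recurrence p_i = a_i*p_{i-1} + p_{i-2}, q_i = a_i*q_{i-1} + q_{i-2} with p_{-2}=0, p_{-1}=1, q_{-2}=1, q_{-1}=0:
  i=0: a_0=10, p_0 = 10*1 + 0 = 10, q_0 = 10*0 + 1 = 1.
  i=1: a_1=5, p_1 = 5*10 + 1 = 51, q_1 = 5*1 + 0 = 5.
  i=2: a_2=5, p_2 = 5*51 + 10 = 265, q_2 = 5*5 + 1 = 26.
  i=3: a_3=9, p_3 = 9*265 + 51 = 2436, q_3 = 9*26 + 5 = 239.
  i=4: a_4=6, p_4 = 6*2436 + 265 = 14881, q_4 = 6*239 + 26 = 1460.
  i=5: a_5=11, p_5 = 11*14881 + 2436 = 166127, q_5 = 11*1460 + 239 = 16299.
  i=6: a_6=12, p_6 = 12*166127 + 14881 = 2008405, q_6 = 12*16299 + 1460 = 197048.
  i=7: a_7=12, p_7 = 12*2008405 + 166127 = 24266987, q_7 = 12*197048 + 16299 = 2380875.

10/1, 51/5, 265/26, 2436/239, 14881/1460, 166127/16299, 2008405/197048, 24266987/2380875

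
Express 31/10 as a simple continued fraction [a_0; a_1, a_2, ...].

[3; 10]

Run the Euclidean algorithm on 31 and 10; the successive quotients are the partial quotients a_0, a_1, ... (each step inverts the fractional part left over by the previous one):
  31 = 3*10 + 1, so a_0 = 3.
  10 = 10*1 + 0, so a_1 = 10.
The remainder reaches 0 after 2 divisions, so the expansion has 2 partial quotients, read off in order.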